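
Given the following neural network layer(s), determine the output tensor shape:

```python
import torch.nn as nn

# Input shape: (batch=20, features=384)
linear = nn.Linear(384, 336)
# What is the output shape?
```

Input: (20, 384) -> Output: (20, 336)

Answer: (20, 336)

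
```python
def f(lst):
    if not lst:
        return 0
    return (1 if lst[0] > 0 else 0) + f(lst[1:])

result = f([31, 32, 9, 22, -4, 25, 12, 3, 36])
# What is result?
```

Count of positive elements in [31, 32, 9, 22, -4, 25, 12, 3, 36] = 8

Answer: 8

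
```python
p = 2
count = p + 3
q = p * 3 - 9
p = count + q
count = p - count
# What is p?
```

Trace:
`p = 2` → p = 2
`count = p + 3` → count = 5
`q = p * 3 - 9` → q = -3
`p = count + q` → p = 2
`count = p - count` → count = -3
So p = 2

Answer: 2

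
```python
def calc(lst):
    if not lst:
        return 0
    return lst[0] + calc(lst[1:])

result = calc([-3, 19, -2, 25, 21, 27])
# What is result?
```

(-3) + 19 + (-2) + 25 + 21 + 27 + 0 = 87

Answer: 87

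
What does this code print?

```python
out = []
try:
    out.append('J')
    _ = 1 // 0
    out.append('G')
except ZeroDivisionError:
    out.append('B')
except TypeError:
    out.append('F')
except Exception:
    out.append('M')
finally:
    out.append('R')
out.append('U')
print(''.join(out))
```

Execution trace: 'J' (try body) → 'B' (except ZeroDivisionError) → 'R' (finally) → 'U' (after the try/except). Output: JBRU

Answer: JBRU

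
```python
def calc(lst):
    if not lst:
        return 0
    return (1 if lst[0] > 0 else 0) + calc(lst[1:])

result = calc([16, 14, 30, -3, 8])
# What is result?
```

Count of positive elements in [16, 14, 30, -3, 8] = 4

Answer: 4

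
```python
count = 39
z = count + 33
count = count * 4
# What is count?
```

Trace:
`count = 39` → count = 39
`z = count + 33` → z = 72
`count = count * 4` → count = 156
So count = 156

Answer: 156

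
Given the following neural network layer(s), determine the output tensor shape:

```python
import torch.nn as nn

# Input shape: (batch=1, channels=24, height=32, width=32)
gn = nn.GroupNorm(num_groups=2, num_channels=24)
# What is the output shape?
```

Input: (1, 24, 32, 32) -> Output: (1, 24, 32, 32)

Answer: (1, 24, 32, 32)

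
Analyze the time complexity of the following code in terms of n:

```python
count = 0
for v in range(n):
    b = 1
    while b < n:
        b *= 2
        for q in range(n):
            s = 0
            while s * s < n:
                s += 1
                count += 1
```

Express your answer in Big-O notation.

Each loop level contributes: n × log n × n × √n. Multiplying the contributions gives O(n^2√n log n).

Answer: O(n^2√n log n)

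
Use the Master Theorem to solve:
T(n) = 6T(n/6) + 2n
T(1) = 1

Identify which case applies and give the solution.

a=6, b=6, f(n)=2n. log_6(6) = 1. Since c=1 = 1, Case 2 applies: T(n) = Θ(n^log_b(a) · log n) = O(n log n).

Answer: O(n log n) - Case 2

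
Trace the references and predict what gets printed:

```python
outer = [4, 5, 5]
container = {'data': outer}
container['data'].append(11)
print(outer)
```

Key concept: dict holds reference to list.
Step by step:
`outer = [4, 5, 5]` → outer = [4, 5, 5]
`container = {'data': outer}` → container = {'data': [4, 5, 5]}
`container['data'].append(11)` → outer = [4, 5, 5, 11]; container = {'data': [4, 5, 5, 11]}
`print(outer)` → prints [4, 5, 5, 11]

Answer: [4, 5, 5, 11]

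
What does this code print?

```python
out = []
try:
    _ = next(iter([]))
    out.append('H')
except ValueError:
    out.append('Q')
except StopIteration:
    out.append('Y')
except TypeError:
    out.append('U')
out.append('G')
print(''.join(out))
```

Execution trace: 'Y' (except StopIteration) → 'G' (after the try/except). Output: YG

Answer: YG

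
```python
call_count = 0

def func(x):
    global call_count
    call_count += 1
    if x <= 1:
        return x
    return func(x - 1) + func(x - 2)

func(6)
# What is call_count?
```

Calls(x) = 1 + Calls(x-1) + Calls(x-2); Calls(0)=Calls(1)=1. For x=6 this gives 25.

Answer: 25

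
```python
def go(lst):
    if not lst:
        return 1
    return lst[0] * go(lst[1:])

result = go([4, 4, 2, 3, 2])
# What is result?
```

Product over [4, 4, 2, 3, 2] = 4 * 4 * 2 * 3 * 2 = 192

Answer: 192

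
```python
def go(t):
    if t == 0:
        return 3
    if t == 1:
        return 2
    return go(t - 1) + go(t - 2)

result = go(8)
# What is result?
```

Build up from base cases: go(0)=3, go(1)=2, go(2)=5, go(3)=7, go(4)=12, go(5)=19, go(6)=31, ..., go(8)=81

Answer: 81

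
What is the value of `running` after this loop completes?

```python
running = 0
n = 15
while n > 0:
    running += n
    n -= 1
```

Sum 15 down to 1
`running` takes the values: 0 → 15 → 29 → 42 → 54 → 65 → 75 → 84 → 92 → 99 → 105 → 110 → 114 → 117 → 119 → 120

Answer: 120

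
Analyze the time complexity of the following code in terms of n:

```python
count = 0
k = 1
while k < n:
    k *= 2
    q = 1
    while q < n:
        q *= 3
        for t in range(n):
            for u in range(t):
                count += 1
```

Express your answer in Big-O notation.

Each loop level contributes: log n × log n × n × n. Multiplying the contributions gives O(n^2 log² n).

Answer: O(n^2 log² n)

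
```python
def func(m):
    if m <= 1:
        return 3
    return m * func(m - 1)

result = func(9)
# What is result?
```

func(9) = 9 * 8 * 7 * 6 * 5 * 4 * 3 * 2 * 3 = 1088640

Answer: 1088640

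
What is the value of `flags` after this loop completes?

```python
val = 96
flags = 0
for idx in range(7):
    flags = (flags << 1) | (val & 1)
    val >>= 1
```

Reverse lowest 7 bits of 96
`flags` takes the values: 0 → 1 → 3

Answer: 3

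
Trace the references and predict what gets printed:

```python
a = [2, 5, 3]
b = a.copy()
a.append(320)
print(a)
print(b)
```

Key concept: list.copy() creates independent copy.
Step by step:
`a = [2, 5, 3]` → a = [2, 5, 3]
`b = a.copy()` → b = [2, 5, 3]
`a.append(320)` → a = [2, 5, 3, 320]
`print(a)` → prints [2, 5, 3, 320]
`print(b)` → prints [2, 5, 3]

Answer:
[2, 5, 3, 320]
[2, 5, 3]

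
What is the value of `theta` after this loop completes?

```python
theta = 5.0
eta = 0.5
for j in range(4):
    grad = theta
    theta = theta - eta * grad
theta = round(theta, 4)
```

Gradient descent: w = 5.0 * (1 - 0.5)^4
`theta` takes the values: 5.0 → 2.5 → 1.25 → 0.625 → 0.3125

Answer: 0.3125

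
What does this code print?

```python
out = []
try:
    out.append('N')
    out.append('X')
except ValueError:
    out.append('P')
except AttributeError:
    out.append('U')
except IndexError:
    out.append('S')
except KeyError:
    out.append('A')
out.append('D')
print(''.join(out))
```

Execution trace: 'N' (try body) → 'X' (try body, no exception) → 'D' (after the try/except). Output: NXD

Answer: NXD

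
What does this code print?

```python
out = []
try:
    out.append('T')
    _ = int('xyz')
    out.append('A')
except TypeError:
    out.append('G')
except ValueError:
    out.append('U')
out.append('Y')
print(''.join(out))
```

Execution trace: 'T' (try body) → 'U' (except ValueError) → 'Y' (after the try/except). Output: TUY

Answer: TUY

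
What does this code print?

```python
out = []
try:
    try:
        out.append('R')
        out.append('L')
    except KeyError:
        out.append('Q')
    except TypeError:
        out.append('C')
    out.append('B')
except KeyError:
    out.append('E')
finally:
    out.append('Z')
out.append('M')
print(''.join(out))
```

Execution trace: 'R' (inner try body) → 'L' (inner try body, no exception) → 'B' (try body, no exception) → 'Z' (finally) → 'M' (after the try/except). Output: RLBZM

Answer: RLBZM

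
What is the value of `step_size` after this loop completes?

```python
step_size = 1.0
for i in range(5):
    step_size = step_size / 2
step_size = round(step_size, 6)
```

Halving LR 5 times: 1 / 2^5
`step_size` takes the values: 1.0 → 0.5 → 0.25 → 0.125 → 0.0625 → 0.03125

Answer: 0.03125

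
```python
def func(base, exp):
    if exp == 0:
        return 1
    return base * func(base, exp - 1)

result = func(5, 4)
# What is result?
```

func(5, 4) = 5 * 5 * 5 * 5 = 625

Answer: 625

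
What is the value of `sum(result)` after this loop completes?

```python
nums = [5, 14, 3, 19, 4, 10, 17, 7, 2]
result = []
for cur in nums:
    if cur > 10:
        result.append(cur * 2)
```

Sum of doubled values > 10
`result` takes the values: [] → [28] → [28, 38] → [28, 38, 34]
So `sum(result)` = 100

Answer: 100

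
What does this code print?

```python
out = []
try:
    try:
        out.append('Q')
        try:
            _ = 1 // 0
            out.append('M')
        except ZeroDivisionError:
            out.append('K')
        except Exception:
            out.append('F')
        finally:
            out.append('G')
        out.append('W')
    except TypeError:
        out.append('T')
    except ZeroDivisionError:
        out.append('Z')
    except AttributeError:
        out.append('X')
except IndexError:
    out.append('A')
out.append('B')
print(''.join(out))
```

Execution trace: 'Q' (try body) → 'K' (inner except ZeroDivisionError) → 'G' (inner finally) → 'W' (try body, no exception) → 'B' (after the try/except). Output: QKGWB

Answer: QKGWB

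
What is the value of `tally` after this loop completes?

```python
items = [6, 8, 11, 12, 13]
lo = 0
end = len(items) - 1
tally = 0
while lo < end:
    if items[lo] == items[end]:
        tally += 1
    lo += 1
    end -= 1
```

Count matching pairs from ends
`tally` takes the values: 0

Answer: 0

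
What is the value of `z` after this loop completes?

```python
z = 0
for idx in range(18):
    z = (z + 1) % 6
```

Increment mod 6, 18 times = 0
`z` takes the values: 0 → 1 → 2 → 3 → 4 → 5 → 0 → 1 → 2 → 3 → 4 → 5 → 0 → 1 → 2 → 3 → 4 → 5 → 0

Answer: 0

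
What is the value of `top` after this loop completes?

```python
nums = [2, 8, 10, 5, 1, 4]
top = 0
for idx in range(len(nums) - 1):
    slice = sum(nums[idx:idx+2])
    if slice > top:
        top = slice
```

Max sum of 2-element window in [2, 8, 10, 5, 1, 4]
`top` takes the values: 0 → 10 → 18

Answer: 18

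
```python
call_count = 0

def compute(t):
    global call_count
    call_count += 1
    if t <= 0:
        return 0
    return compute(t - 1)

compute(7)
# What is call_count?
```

Linear recursion stepping by 1: 8 calls from t=7 down to ≤0.

Answer: 8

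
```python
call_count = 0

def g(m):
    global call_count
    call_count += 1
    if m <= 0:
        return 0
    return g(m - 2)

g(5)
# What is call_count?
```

Linear recursion stepping by 2: 4 calls from m=5 down to ≤0.

Answer: 4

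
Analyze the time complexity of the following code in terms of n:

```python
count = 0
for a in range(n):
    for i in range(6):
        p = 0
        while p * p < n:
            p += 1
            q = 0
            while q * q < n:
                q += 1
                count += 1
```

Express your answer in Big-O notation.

Each loop level contributes: n × 1 × √n × √n. Multiplying the contributions gives O(n^2).

Answer: O(n^2)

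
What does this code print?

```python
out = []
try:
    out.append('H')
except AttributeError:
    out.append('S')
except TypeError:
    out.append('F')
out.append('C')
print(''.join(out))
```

Execution trace: 'H' (try body, no exception) → 'C' (after the try/except). Output: HC

Answer: HC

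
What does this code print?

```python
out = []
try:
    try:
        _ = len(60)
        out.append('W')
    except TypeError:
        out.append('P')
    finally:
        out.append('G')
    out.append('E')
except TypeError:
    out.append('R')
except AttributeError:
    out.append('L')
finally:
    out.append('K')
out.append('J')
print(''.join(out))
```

Execution trace: 'P' (inner except TypeError) → 'G' (inner finally) → 'E' (try body, no exception) → 'K' (finally) → 'J' (after the try/except). Output: PGEKJ

Answer: PGEKJ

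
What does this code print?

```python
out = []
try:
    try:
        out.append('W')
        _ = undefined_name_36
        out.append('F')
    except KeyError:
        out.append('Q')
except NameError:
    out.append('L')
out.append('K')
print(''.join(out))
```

Execution trace: 'W' (try body) → 'L' (outer except NameError) → 'K' (after the try/except). Output: WLK

Answer: WLK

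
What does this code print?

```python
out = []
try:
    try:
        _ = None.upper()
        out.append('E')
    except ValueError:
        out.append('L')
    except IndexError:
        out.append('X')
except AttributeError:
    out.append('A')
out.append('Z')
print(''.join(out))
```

Execution trace: 'A' (outer except AttributeError) → 'Z' (after the try/except). Output: AZ

Answer: AZ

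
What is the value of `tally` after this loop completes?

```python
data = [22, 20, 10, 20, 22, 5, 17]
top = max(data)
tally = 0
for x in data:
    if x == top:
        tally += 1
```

Count of max value 22 in [22, 20, 10, 20, 22, 5, 17]
`tally` takes the values: 0 → 1 → 2

Answer: 2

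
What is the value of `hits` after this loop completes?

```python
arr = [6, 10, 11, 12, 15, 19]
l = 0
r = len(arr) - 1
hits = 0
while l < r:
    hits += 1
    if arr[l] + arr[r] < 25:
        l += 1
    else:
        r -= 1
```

Steps to find pair summing to 25
`hits` takes the values: 0 → 1 → 2 → 3 → 4 → 5

Answer: 5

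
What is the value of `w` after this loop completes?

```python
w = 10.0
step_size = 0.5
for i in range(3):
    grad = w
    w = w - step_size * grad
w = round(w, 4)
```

Gradient descent: w = 10.0 * (1 - 0.5)^3
`w` takes the values: 10.0 → 5.0 → 2.5 → 1.25

Answer: 1.25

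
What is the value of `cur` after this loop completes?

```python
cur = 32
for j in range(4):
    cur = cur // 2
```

Halve 4 times: 32 // 2^4 = 2
`cur` takes the values: 32 → 16 → 8 → 4 → 2

Answer: 2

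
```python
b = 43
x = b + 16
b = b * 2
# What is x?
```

Trace:
`b = 43` → b = 43
`x = b + 16` → x = 59
`b = b * 2` → b = 86
So x = 59

Answer: 59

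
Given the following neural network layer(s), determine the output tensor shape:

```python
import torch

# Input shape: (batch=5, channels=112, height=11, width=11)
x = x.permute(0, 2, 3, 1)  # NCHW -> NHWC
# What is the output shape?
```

Input: (5, 112, 11, 11) -> Output: (5, 11, 11, 112)

Answer: (5, 11, 11, 112)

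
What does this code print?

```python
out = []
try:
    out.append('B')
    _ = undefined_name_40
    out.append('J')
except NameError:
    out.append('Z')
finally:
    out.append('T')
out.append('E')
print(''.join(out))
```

Execution trace: 'B' (try body) → 'Z' (except NameError) → 'T' (finally) → 'E' (after the try/except). Output: BZTE

Answer: BZTE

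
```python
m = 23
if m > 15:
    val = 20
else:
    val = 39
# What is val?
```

Trace:
`m = 23` → m = 23
`if m > 15: ...` → m > 15 is True → val = 20
So val = 20

Answer: 20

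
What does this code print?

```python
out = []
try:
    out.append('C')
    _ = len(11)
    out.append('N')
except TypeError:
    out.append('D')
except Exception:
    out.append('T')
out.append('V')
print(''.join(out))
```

Execution trace: 'C' (try body) → 'D' (except TypeError) → 'V' (after the try/except). Output: CDV

Answer: CDV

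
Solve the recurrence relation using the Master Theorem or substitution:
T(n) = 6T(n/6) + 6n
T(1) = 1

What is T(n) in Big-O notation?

By Master Theorem: a=6, b=6, f(n)=6n. Since log_6(6) = 1 and f(n) = Θ(n^1), Case 2 applies. T(n) = O(n log n).

Answer: O(n log n)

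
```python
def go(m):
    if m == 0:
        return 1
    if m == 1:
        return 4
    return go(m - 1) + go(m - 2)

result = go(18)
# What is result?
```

Build up from base cases: go(0)=1, go(1)=4, go(2)=5, go(3)=9, go(4)=14, go(5)=23, go(6)=37, ..., go(18)=11933

Answer: 11933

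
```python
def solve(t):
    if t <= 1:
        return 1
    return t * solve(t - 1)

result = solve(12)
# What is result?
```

solve(12) = 12 * 11 * 10 * 9 * 8 * 7 * 6 * 5 * 4 * 3 * 2 * 1 = 479001600

Answer: 479001600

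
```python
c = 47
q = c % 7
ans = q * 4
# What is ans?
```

Trace:
`c = 47` → c = 47
`q = c % 7` → q = 5
`ans = q * 4` → ans = 20
So ans = 20

Answer: 20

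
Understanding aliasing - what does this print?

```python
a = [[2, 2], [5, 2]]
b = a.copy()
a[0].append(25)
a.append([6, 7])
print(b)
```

Key concept: shallow copy with nested lists.
Step by step:
`a = [[2, 2], [5, 2]]` → a = [[2, 2], [5, 2]]
`b = a.copy()` → b = [[2, 2], [5, 2]]
`a[0].append(25)` → a = [[2, 2, 25], [5, 2]]; b = [[2, 2, 25], [5, 2]]
`a.append([6, 7])` → a = [[2, 2, 25], [5, 2], [6, 7]]
`print(b)` → prints [[2, 2, 25], [5, 2]]

Answer: [[2, 2, 25], [5, 2]]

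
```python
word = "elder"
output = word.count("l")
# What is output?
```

Trace:
`word = "elder"` → word = 'elder'
`output = word.count("l")` → output = 1
So output = 1

Answer: 1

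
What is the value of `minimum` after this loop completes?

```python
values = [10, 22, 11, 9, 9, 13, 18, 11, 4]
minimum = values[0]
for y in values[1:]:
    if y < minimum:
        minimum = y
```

Minimum of [10, 22, 11, 9, 9, 13, 18, 11, 4]
`minimum` takes the values: 10 → 9 → 4

Answer: 4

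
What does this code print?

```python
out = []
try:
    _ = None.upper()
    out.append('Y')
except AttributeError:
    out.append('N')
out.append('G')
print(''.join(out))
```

Execution trace: 'N' (except AttributeError) → 'G' (after the try/except). Output: NG

Answer: NG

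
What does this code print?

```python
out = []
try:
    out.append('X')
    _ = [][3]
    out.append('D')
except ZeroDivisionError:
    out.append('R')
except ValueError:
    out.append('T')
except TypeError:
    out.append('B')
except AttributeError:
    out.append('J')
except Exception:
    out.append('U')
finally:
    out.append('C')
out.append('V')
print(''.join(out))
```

Execution trace: 'X' (try body) → 'U' (except Exception) → 'C' (finally) → 'V' (after the try/except). Output: XUCV

Answer: XUCV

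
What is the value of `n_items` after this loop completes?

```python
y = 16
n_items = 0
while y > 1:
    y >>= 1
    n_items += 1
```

Count right shifts until 1
`n_items` takes the values: 0 → 1 → 2 → 3 → 4

Answer: 4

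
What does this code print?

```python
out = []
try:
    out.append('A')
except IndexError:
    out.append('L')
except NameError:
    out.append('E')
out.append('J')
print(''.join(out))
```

Execution trace: 'A' (try body, no exception) → 'J' (after the try/except). Output: AJ

Answer: AJ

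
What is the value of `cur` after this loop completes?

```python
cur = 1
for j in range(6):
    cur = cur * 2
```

Multiply by 2, 6 times: 1 * 2^6 = 64
`cur` takes the values: 1 → 2 → 4 → 8 → 16 → 32 → 64

Answer: 64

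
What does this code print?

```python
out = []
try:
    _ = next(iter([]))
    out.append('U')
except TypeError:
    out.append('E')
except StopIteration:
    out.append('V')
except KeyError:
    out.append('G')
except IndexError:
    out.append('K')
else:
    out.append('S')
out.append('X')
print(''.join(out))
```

Execution trace: 'V' (except StopIteration) → 'X' (after the try/except). Output: VX

Answer: VX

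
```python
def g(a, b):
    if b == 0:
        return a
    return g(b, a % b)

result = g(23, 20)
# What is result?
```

g(23, 20) -> g(20, 3) -> g(3, 2) -> g(2, 1) -> g(1, 0) -> 1

Answer: 1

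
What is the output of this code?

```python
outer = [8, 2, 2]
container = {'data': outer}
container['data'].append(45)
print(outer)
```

Key concept: dict holds reference to list.
Step by step:
`outer = [8, 2, 2]` → outer = [8, 2, 2]
`container = {'data': outer}` → container = {'data': [8, 2, 2]}
`container['data'].append(45)` → outer = [8, 2, 2, 45]; container = {'data': [8, 2, 2, 45]}
`print(outer)` → prints [8, 2, 2, 45]

Answer: [8, 2, 2, 45]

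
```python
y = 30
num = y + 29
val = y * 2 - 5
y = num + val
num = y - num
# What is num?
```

Trace:
`y = 30` → y = 30
`num = y + 29` → num = 59
`val = y * 2 - 5` → val = 55
`y = num + val` → y = 114
`num = y - num` → num = 55
So num = 55

Answer: 55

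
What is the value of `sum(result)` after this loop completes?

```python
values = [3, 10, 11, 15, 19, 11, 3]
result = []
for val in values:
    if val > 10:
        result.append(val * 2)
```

Sum of doubled values > 10
`result` takes the values: [] → [22] → [22, 30] → [22, 30, 38] → [22, 30, 38, 22]
So `sum(result)` = 112

Answer: 112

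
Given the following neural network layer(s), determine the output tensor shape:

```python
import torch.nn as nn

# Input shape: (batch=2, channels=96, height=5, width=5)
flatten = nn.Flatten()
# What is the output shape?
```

Input: (2, 96, 5, 5) -> Output: (2, 2400)

Answer: (2, 2400)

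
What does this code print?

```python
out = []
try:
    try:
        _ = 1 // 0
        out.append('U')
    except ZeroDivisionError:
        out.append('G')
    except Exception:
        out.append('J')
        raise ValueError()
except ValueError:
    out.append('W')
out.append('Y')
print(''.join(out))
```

Execution trace: 'G' (inner except ZeroDivisionError) → 'Y' (after the try/except). Output: GY

Answer: GY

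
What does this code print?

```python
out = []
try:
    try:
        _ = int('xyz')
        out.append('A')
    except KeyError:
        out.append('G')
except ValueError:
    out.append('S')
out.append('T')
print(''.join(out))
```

Execution trace: 'S' (outer except ValueError) → 'T' (after the try/except). Output: ST

Answer: ST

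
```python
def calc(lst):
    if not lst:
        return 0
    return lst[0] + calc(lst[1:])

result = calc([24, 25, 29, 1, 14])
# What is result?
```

24 + 25 + 29 + 1 + 14 + 0 = 93

Answer: 93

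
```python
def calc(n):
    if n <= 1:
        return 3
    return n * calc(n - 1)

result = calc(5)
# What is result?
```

calc(5) = 5 * 4 * 3 * 2 * 3 = 360

Answer: 360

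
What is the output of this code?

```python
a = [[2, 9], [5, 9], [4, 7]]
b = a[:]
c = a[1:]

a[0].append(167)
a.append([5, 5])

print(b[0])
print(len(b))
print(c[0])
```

Key concept: slice with nested mutation.
Step by step:
`a = [[2, 9], [5, 9], [4, 7]]` → a = [[2, 9], [5, 9], [4, 7]]
`b = a[:]` → b = [[2, 9], [5, 9], [4, 7]]
`c = a[1:]` → c = [[5, 9], [4, 7]]
`a[0].append(167)` → a = [[2, 9, 167], [5, 9], [4, 7]]; b = [[2, 9, 167], [5, 9], [4, 7]]
`a.append([5, 5])` → a = [[2, 9, 167], [5, 9], [4, 7], [5, 5]]
`print(b[0])` → prints [2, 9, 167]
`print(len(b))` → prints 3
`print(c[0])` → prints [5, 9]

Answer:
[2, 9, 167]
3
[5, 9]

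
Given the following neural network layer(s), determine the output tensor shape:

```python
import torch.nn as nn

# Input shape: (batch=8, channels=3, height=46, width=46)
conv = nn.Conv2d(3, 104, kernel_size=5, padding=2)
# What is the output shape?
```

Input: (8, 3, 46, 46) -> Output: (8, 104, 46, 46)

Answer: (8, 104, 46, 46)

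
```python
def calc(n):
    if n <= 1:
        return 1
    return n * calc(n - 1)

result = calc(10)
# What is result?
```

calc(10) = 10 * 9 * 8 * 7 * 6 * 5 * 4 * 3 * 2 * 1 = 3628800

Answer: 3628800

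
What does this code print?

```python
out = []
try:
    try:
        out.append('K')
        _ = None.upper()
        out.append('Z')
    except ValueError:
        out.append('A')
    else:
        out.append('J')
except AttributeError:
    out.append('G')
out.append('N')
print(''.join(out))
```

Execution trace: 'K' (try body) → 'G' (outer except AttributeError) → 'N' (after the try/except). Output: KGN

Answer: KGN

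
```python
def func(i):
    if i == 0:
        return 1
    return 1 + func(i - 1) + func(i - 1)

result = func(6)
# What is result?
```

func(i) = 1 + 2·func(i-1), func(0)=1. Closed form: (1+1)·2^6 - 1 = 127.

Answer: 127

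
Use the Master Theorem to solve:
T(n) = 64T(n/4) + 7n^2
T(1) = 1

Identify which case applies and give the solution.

a=64, b=4, f(n)=7n^2. log_4(64) = 3. Since c=2 < 3, Case 1 applies: T(n) = Θ(n^log_b(a)) = O(n^3).

Answer: O(n^3) - Case 1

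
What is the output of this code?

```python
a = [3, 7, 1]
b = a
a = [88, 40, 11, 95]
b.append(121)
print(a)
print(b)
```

Key concept: rebinding vs mutation: a is rebound to a new list, b still points at the original.
Step by step:
`a = [3, 7, 1]` → a = [3, 7, 1]
`b = a` → b = [3, 7, 1] (same object as a)
`a = [88, 40, 11, 95]` → a = [88, 40, 11, 95]
`b.append(121)` → b = [3, 7, 1, 121]
`print(a)` → prints [88, 40, 11, 95]
`print(b)` → prints [3, 7, 1, 121]

Answer:
[88, 40, 11, 95]
[3, 7, 1, 121]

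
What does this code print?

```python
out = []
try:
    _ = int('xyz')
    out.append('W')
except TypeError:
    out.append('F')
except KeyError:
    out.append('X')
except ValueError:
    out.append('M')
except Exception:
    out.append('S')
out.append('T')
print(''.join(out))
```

Execution trace: 'M' (except ValueError) → 'T' (after the try/except). Output: MT

Answer: MT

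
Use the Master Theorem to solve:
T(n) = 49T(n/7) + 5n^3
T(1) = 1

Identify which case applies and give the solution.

a=49, b=7, f(n)=5n^3. log_7(49) = 2. Since c=3 > 2 and the regularity condition holds (49(n/7)^3 = (49/7^3)n^3 with 49/7^3 < 1), Case 3 applies: T(n) = Θ(f(n)) = O(n^3).

Answer: O(n^3) - Case 3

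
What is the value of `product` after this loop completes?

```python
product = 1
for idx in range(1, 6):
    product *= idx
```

5! = 120
`product` takes the values: 1 → 2 → 6 → 24 → 120

Answer: 120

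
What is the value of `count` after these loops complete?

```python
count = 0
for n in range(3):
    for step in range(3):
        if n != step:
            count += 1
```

3² - 3 (exclude diagonal)
`count` takes the values: 0 → 1 → 2 → 3 → 4 → 5 → 6

Answer: 6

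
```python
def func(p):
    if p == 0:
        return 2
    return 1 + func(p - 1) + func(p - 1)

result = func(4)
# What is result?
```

func(p) = 1 + 2·func(p-1), func(0)=2. Closed form: (2+1)·2^4 - 1 = 47.

Answer: 47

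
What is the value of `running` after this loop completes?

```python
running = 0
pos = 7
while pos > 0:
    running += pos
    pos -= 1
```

Sum 7 down to 1
`running` takes the values: 0 → 7 → 13 → 18 → 22 → 25 → 27 → 28

Answer: 28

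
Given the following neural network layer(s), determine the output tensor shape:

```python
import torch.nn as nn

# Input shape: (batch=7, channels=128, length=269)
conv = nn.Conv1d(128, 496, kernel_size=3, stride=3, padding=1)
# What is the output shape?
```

Input: (7, 128, 269) -> Output: (7, 496, 90)

Answer: (7, 496, 90)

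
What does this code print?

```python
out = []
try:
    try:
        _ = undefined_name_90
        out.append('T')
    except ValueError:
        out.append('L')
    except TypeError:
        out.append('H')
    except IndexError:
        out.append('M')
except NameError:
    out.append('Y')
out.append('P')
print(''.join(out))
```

Execution trace: 'Y' (outer except NameError) → 'P' (after the try/except). Output: YP

Answer: YP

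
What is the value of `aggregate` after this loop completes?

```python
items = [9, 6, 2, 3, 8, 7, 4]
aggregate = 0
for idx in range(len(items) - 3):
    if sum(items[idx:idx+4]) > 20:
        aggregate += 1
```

Count windows with sum > 20
`aggregate` takes the values: 0 → 1

Answer: 1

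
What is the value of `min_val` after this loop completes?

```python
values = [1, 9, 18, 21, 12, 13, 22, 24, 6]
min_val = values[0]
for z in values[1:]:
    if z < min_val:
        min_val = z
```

Minimum of [1, 9, 18, 21, 12, 13, 22, 24, 6]
`min_val` takes the values: 1

Answer: 1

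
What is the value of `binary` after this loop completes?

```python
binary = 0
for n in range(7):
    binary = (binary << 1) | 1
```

Build 7 consecutive 1-bits: 0b1111111
`binary` takes the values: 0 → 1 → 3 → 7 → 15 → 31 → 63 → 127

Answer: 127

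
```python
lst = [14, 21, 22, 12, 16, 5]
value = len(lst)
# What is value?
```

Trace:
`lst = [14, 21, 22, 12, 16, 5]` → lst = [14, 21, 22, 12, 16, 5]
`value = len(lst)` → value = 6
So value = 6

Answer: 6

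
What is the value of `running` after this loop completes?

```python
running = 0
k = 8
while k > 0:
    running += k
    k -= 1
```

Sum 8 down to 1
`running` takes the values: 0 → 8 → 15 → 21 → 26 → 30 → 33 → 35 → 36

Answer: 36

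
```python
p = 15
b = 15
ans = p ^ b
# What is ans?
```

Trace:
`p = 15` → p = 15
`b = 15` → b = 15
`ans = p ^ b` → ans = 0
So ans = 0

Answer: 0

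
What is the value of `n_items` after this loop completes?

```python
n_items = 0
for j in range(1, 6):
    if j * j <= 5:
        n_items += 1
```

Count numbers where j² ≤ 5
`n_items` takes the values: 0 → 1 → 2

Answer: 2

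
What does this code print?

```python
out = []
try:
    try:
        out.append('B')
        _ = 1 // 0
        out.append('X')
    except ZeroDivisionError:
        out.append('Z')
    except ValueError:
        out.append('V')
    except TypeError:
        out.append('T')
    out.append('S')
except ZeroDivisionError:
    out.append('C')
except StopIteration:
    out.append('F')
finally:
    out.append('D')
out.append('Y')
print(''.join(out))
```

Execution trace: 'B' (inner try body) → 'Z' (inner except ZeroDivisionError) → 'S' (try body, no exception) → 'D' (finally) → 'Y' (after the try/except). Output: BZSDY

Answer: BZSDY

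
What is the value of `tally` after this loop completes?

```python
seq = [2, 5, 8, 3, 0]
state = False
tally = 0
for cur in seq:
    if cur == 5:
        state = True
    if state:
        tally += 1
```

Count elements after first 5 in [2, 5, 8, 3, 0]
`tally` takes the values: 0 → 1 → 2 → 3 → 4

Answer: 4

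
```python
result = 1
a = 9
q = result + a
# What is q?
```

Trace:
`result = 1` → result = 1
`a = 9` → a = 9
`q = result + a` → q = 10
So q = 10

Answer: 10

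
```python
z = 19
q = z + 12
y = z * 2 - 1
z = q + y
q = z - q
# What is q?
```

Trace:
`z = 19` → z = 19
`q = z + 12` → q = 31
`y = z * 2 - 1` → y = 37
`z = q + y` → z = 68
`q = z - q` → q = 37
So q = 37

Answer: 37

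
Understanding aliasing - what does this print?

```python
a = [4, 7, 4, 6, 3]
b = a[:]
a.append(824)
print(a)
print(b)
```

Key concept: slice [:] creates copy.
Step by step:
`a = [4, 7, 4, 6, 3]` → a = [4, 7, 4, 6, 3]
`b = a[:]` → b = [4, 7, 4, 6, 3]
`a.append(824)` → a = [4, 7, 4, 6, 3, 824]
`print(a)` → prints [4, 7, 4, 6, 3, 824]
`print(b)` → prints [4, 7, 4, 6, 3]

Answer:
[4, 7, 4, 6, 3, 824]
[4, 7, 4, 6, 3]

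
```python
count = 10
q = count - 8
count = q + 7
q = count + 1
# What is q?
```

Trace:
`count = 10` → count = 10
`q = count - 8` → q = 2
`count = q + 7` → count = 9
`q = count + 1` → q = 10
So q = 10

Answer: 10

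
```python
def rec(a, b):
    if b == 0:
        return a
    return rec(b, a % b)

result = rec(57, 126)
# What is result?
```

rec(57, 126) -> rec(126, 57) -> rec(57, 12) -> rec(12, 9) -> rec(9, 3) -> rec(3, 0) -> 3

Answer: 3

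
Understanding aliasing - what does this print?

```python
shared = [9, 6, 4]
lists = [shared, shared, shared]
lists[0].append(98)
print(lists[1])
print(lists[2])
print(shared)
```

Key concept: list of same reference.
Step by step:
`shared = [9, 6, 4]` → shared = [9, 6, 4]
`lists = [shared, shared, shared]` → lists = [[9, 6, 4], [9, 6, 4], [9, 6, 4]]
`lists[0].append(98)` → shared = [9, 6, 4, 98]; lists = [[9, 6, 4, 98], [9, 6, 4, 98], [9, 6, 4, 98]]
`print(lists[1])` → prints [9, 6, 4, 98]
`print(lists[2])` → prints [9, 6, 4, 98]
`print(shared)` → prints [9, 6, 4, 98]

Answer:
[9, 6, 4, 98]
[9, 6, 4, 98]
[9, 6, 4, 98]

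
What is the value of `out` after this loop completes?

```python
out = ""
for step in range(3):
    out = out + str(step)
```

Concatenate digits 0 to 2
`out` takes the values: "" → "0" → "01" → "012"

Answer: "012"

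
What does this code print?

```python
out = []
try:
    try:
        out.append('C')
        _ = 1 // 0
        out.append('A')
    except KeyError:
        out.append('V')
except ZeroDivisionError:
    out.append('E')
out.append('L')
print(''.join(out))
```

Execution trace: 'C' (try body) → 'E' (outer except ZeroDivisionError) → 'L' (after the try/except). Output: CEL

Answer: CEL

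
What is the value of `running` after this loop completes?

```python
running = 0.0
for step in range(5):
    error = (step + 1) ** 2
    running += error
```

Sum of squared losses 1² + 2² + ... + 5²
`running` takes the values: 0.0 → 1.0 → 5.0 → 14.0 → 30.0 → 55.0

Answer: 55.0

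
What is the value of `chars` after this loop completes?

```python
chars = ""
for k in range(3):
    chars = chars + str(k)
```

Concatenate digits 0 to 2
`chars` takes the values: "" → "0" → "01" → "012"

Answer: "012"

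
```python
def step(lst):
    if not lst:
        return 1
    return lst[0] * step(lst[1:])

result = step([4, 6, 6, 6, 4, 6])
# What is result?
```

Product over [4, 6, 6, 6, 4, 6] = 4 * 6 * 6 * 6 * 4 * 6 = 20736

Answer: 20736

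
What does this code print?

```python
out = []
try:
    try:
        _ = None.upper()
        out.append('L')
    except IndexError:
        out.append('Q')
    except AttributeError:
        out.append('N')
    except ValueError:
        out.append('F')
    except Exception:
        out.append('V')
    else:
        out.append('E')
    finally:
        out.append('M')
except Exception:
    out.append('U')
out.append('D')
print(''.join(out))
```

Execution trace: 'N' (inner except AttributeError) → 'M' (inner finally) → 'D' (after the try/except). Output: NMD

Answer: NMD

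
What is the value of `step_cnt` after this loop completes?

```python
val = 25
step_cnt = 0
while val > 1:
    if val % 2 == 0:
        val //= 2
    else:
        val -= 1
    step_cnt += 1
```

Steps to reduce 25 to 1
`step_cnt` takes the values: 0 → 1 → 2 → 3 → 4 → 5 → 6

Answer: 6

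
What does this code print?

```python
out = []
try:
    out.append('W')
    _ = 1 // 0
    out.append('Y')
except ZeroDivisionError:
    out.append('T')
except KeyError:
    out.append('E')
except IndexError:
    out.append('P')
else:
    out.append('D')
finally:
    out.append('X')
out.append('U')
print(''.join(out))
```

Execution trace: 'W' (try body) → 'T' (except ZeroDivisionError) → 'X' (finally) → 'U' (after the try/except). Output: WTXU

Answer: WTXU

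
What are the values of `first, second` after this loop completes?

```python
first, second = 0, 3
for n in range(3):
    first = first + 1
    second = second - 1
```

first goes 0→3, second goes 3→0
`first, second` takes the values: (0, 3) → (1, 3) → (1, 2) → (2, 2) → (2, 1) → (3, 1) → (3, 0)

Answer: 3, 0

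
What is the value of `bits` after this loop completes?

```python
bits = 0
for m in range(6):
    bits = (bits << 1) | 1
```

Build 6 consecutive 1-bits: 0b111111
`bits` takes the values: 0 → 1 → 3 → 7 → 15 → 31 → 63

Answer: 63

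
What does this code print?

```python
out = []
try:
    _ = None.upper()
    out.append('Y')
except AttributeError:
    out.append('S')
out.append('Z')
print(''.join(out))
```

Execution trace: 'S' (except AttributeError) → 'Z' (after the try/except). Output: SZ

Answer: SZ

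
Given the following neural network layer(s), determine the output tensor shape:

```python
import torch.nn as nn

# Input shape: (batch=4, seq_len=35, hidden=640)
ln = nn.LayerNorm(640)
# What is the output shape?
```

Input: (4, 35, 640) -> Output: (4, 35, 640)

Answer: (4, 35, 640)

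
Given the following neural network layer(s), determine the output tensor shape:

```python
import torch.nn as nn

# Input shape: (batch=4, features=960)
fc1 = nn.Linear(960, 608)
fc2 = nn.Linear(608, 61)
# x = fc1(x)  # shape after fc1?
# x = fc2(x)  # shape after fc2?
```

Input: (4, 960) -> after fc1: (4, 608) -> Output: (4, 61)

Answer: (4, 61)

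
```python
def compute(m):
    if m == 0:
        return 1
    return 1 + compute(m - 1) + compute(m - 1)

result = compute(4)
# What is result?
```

compute(m) = 1 + 2·compute(m-1), compute(0)=1. Closed form: (1+1)·2^4 - 1 = 31.

Answer: 31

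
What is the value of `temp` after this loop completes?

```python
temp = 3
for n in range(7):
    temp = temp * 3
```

Multiply by 3, 7 times: 3 * 3^7 = 6561
`temp` takes the values: 3 → 9 → 27 → 81 → 243 → 729 → 2187 → 6561

Answer: 6561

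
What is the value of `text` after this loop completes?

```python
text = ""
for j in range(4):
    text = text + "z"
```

Repeat 'z' 4 times
`text` takes the values: "" → "z" → "zz" → "zzz" → "zzzz"

Answer: "zzzz"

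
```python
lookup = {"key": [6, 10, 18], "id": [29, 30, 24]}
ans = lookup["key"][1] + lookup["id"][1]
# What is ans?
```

Trace:
`lookup = {"key": [6, 10, 18], "id": [29, 30, 24]}` → lookup = {'key': [6, 10, 18], 'id': [29, 30, 24]}
`ans = lookup["key"][1] + lookup["id"][1]` → ans = 40
So ans = 40

Answer: 40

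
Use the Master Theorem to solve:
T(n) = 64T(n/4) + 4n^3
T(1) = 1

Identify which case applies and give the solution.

a=64, b=4, f(n)=4n^3. log_4(64) = 3. Since c=3 = 3, Case 2 applies: T(n) = Θ(n^log_b(a) · log n) = O(n^3 log n).

Answer: O(n^3 log n) - Case 2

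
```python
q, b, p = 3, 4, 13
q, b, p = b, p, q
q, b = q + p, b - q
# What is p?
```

Trace:
`q, b, p = 3, 4, 13` → q = 3; b = 4; p = 13
`q, b, p = b, p, q` → q = 4; b = 13; p = 3
`q, b = q + p, b - q` → q = 7; b = 9
So p = 3

Answer: 3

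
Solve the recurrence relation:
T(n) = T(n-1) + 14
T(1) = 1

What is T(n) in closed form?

Unrolling: T(n) = T(1) + 14·(n-1) = 1 + 14(n-1) = 14n - 13.

Answer: T(n) = 14n - 13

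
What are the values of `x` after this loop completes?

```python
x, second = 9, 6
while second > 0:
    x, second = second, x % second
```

GCD of 9 and 6
`x` takes the values: 9 → 6 → 3

Answer: 3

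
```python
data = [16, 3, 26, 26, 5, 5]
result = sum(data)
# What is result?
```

Trace:
`data = [16, 3, 26, 26, 5, 5]` → data = [16, 3, 26, 26, 5, 5]
`result = sum(data)` → result = 81
So result = 81

Answer: 81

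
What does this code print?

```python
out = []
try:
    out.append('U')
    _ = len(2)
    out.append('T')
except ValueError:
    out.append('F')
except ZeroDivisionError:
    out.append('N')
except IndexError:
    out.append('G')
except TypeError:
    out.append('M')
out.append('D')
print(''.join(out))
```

Execution trace: 'U' (try body) → 'M' (except TypeError) → 'D' (after the try/except). Output: UMD

Answer: UMD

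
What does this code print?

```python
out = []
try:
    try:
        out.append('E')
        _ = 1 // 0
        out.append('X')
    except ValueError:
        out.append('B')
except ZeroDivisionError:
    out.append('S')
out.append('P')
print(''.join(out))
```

Execution trace: 'E' (try body) → 'S' (outer except ZeroDivisionError) → 'P' (after the try/except). Output: ESP

Answer: ESP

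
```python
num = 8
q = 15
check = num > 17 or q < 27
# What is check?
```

Trace:
`num = 8` → num = 8
`q = 15` → q = 15
`check = num > 17 or q < 27` → check = True
So check = True

Answer: True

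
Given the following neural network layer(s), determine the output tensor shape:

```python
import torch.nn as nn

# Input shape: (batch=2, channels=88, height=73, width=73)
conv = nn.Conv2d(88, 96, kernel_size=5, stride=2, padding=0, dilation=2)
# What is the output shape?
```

Input: (2, 88, 73, 73) -> Output: (2, 96, 33, 33)

Answer: (2, 96, 33, 33)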